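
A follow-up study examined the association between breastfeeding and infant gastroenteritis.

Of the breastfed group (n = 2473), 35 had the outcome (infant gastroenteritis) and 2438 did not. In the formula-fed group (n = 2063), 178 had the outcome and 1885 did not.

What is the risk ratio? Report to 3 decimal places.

From the description: a = 35, b = 2438, c = 178, d = 1885.
Risk in exposed = 35/2473 = 0.01415; risk in unexposed = 178/2063 = 0.08628.
RR = 0.01415 / 0.08628 = 0.16403
The risk is 84% lower among the exposed than among the unexposed.

0.164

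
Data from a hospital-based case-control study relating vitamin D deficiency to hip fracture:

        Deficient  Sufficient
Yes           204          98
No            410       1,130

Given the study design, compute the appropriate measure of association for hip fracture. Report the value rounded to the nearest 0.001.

5.737

Reading the table with exposure as columns: a = 204 (Deficient, case), b = 410 (Deficient, non-case), c = 98 (Sufficient, case), d = 1130.
This is a hospital-based case-control study: participants were sampled on outcome status, so risks in the source population cannot be estimated directly — relative risk is not valid here. The odds ratio is the appropriate measure.
OR = (a·d)/(b·c) = (204 × 1130) / (410 × 98) = 230520 / 40180 = 5.73718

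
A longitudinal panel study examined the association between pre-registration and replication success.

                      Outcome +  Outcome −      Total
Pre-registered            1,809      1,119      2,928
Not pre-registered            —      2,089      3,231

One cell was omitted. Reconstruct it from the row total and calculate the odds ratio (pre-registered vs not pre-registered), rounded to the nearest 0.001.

The missing cell is in the unexposed row: 3231 − 2089 = 1142.
So a = 1809, b = 1119, c = 1142, d = 2089.
OR = (a·d)/(b·c) = (1809 × 2089) / (1119 × 1142) = 3779001 / 1277898 = 2.95720

2.957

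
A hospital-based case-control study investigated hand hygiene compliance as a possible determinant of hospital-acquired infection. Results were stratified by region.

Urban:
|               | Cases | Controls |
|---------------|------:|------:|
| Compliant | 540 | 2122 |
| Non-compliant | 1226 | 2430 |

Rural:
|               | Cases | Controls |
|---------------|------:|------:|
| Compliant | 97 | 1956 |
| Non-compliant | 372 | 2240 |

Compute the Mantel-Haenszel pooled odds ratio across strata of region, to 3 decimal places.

0.448

OR_MH = Σ(aᵢdᵢ/nᵢ) / Σ(bᵢcᵢ/nᵢ), where nᵢ is the stratum total.
Stratum 1 (Urban): n = 6318; a·d/n = 540·2430/6318 = 207.6923; b·c/n = 2122·1226/6318 = 411.7714
Stratum 2 (Rural): n = 4665; a·d/n = 97·2240/4665 = 46.5766; b·c/n = 1956·372/4665 = 155.9768
OR_MH = (207.6923 + 46.5766) / (411.7714 + 155.9768) = 254.2689 / 567.7483 = 0.44786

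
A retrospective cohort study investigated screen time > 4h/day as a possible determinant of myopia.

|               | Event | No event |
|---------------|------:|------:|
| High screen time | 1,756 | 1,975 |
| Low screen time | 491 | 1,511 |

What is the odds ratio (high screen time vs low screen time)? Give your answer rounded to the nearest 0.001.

2.736

Cells: a = 1756, b = 1975, c = 491, d = 1511.
OR = (a·d)/(b·c) = (1756 × 1511) / (1975 × 491) = 2653316 / 969725 = 2.73615
The odds of myopia are about 2.74 times as high in the high screen time group.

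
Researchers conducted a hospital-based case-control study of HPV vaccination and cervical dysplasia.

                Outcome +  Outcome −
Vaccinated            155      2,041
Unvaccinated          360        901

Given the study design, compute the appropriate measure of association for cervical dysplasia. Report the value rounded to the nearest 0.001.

Cells: a = 155, b = 2041, c = 360, d = 901.
This is a hospital-based case-control study: participants were sampled on outcome status, so risks in the source population cannot be estimated directly — relative risk is not valid here. The odds ratio is the appropriate measure.
OR = (a·d)/(b·c) = (155 × 901) / (2041 × 360) = 139655 / 734760 = 0.19007

0.190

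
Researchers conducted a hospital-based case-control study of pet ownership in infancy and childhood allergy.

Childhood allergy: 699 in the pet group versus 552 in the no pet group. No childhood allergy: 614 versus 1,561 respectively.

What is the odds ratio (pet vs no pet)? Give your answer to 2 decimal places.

From the description: a = 699, b = 614, c = 552, d = 1561.
OR = (a·d)/(b·c) = (699 × 1561) / (614 × 552) = 1091139 / 338928 = 3.21938
The odds of childhood allergy are about 3.22 times as high in the pet group.

3.22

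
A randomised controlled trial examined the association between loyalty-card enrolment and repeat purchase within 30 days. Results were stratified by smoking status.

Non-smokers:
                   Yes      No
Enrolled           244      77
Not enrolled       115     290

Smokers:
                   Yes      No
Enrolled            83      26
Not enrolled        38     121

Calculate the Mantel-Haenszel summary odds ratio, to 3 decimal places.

OR_MH = Σ(aᵢdᵢ/nᵢ) / Σ(bᵢcᵢ/nᵢ), where nᵢ is the stratum total.
Stratum 1 (Non-smokers): n = 726; a·d/n = 244·290/726 = 97.4656; b·c/n = 77·115/726 = 12.1970
Stratum 2 (Smokers): n = 268; a·d/n = 83·121/268 = 37.4739; b·c/n = 26·38/268 = 3.6866
OR_MH = (97.4656 + 37.4739) / (12.1970 + 3.6866) = 134.9394 / 15.8835 = 8.49555

8.496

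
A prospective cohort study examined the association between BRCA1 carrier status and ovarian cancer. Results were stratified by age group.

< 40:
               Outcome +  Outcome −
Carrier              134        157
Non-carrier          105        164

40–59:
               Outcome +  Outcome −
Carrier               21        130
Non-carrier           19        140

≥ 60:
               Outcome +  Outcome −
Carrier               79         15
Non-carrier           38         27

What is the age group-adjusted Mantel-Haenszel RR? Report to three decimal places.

RR_MH = Σ(aᵢ·n₀ᵢ/nᵢ) / Σ(cᵢ·n₁ᵢ/nᵢ), with n₁ᵢ = aᵢ+bᵢ (exposed), n₀ᵢ = cᵢ+dᵢ (unexposed), nᵢ = n₁ᵢ+n₀ᵢ.
Stratum 1 (< 40): n₁ = 291, n₀ = 269, n = 560; a·n₀/n = 134·269/560 = 64.3679; c·n₁/n = 105·291/560 = 54.5625
Stratum 2 (40–59): n₁ = 151, n₀ = 159, n = 310; a·n₀/n = 21·159/310 = 10.7710; c·n₁/n = 19·151/310 = 9.2548
Stratum 3 (≥ 60): n₁ = 94, n₀ = 65, n = 159; a·n₀/n = 79·65/159 = 32.2956; c·n₁/n = 38·94/159 = 22.4654
RR_MH = (64.3679 + 10.7710 + 32.2956) / (54.5625 + 9.2548 + 22.4654) = 107.4344 / 86.2827 = 1.24514

1.245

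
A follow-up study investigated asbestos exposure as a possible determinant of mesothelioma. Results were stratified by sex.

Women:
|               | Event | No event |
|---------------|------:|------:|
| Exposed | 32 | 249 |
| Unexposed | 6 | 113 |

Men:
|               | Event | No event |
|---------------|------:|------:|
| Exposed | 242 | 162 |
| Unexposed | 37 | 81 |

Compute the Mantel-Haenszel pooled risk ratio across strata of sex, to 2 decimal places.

RR_MH = Σ(aᵢ·n₀ᵢ/nᵢ) / Σ(cᵢ·n₁ᵢ/nᵢ), with n₁ᵢ = aᵢ+bᵢ (exposed), n₀ᵢ = cᵢ+dᵢ (unexposed), nᵢ = n₁ᵢ+n₀ᵢ.
Stratum 1 (Women): n₁ = 281, n₀ = 119, n = 400; a·n₀/n = 32·119/400 = 9.5200; c·n₁/n = 6·281/400 = 4.2150
Stratum 2 (Men): n₁ = 404, n₀ = 118, n = 522; a·n₀/n = 242·118/522 = 54.7050; c·n₁/n = 37·404/522 = 28.6360
RR_MH = (9.5200 + 54.7050) / (4.2150 + 28.6360) = 64.2250 / 32.8510 = 1.95504

1.96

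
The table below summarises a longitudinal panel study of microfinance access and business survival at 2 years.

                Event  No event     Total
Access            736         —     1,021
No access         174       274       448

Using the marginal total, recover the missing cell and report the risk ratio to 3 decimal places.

The missing cell is in the exposed row: 1021 − 736 = 285.
So a = 736, b = 285, c = 174, d = 274.
RR = [a/(a+b)] / [c/(c+d)] = (736/1021) / (174/448) = 0.72086/0.38839 = 1.85601

1.856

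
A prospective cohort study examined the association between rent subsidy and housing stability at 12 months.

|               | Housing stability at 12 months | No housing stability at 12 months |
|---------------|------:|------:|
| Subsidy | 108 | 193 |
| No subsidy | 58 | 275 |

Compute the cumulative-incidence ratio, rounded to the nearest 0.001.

Cells: a = 108, b = 193, c = 58, d = 275.
Risk in exposed = 108/301 = 0.35880; risk in unexposed = 58/333 = 0.17417.
RR = 0.35880 / 0.17417 = 2.06003
The risk among the exposed is 2.06 times that among the unexposed.

2.060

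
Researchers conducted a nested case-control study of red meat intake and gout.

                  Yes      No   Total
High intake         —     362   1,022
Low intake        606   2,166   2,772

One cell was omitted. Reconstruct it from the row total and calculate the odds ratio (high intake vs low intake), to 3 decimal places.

6.517

The missing cell is in the exposed row: 1022 − 362 = 660.
So a = 660, b = 362, c = 606, d = 2166.
OR = (a·d)/(b·c) = (660 × 2166) / (362 × 606) = 1429560 / 219372 = 6.51660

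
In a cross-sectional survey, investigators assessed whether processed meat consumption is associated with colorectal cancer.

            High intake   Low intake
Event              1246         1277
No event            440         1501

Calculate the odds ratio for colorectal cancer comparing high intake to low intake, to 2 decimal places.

Reading the table with exposure as columns: a = 1246 (High intake, case), b = 440 (High intake, non-case), c = 1277 (Low intake, case), d = 1501.
OR = (a·d)/(b·c) = (1246 × 1501) / (440 × 1277) = 1870246 / 561880 = 3.32855
The odds of colorectal cancer are about 3.33 times as high in the high intake group.

3.33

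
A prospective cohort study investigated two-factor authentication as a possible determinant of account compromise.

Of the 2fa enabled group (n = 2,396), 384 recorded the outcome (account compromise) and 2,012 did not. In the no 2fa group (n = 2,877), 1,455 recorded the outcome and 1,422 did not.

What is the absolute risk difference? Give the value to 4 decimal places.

-0.3455

From the description: a = 384, b = 2012, c = 1455, d = 1422.
Risk in exposed = 384/2396 = 0.160267; risk in unexposed = 1455/2877 = 0.505735.
Risk difference = 0.160267 − 0.505735 = -0.345468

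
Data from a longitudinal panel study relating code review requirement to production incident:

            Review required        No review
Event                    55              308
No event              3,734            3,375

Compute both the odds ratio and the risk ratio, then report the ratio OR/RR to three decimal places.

Reading the table with exposure as columns: a = 55 (Review required, case), b = 3734 (Review required, non-case), c = 308 (No review, case), d = 3375.
OR = (55·3375)/(3734·308) = 185625/1150072 = 0.16140
Risk in exposed = 55/3789 = 0.01452; risk in unexposed = 308/3683 = 0.08363; RR = 0.17358
OR/RR = 0.16140 / 0.17358 = 0.92987
The outcome is rare in both groups, so OR ≈ RR (ratio near 1).

0.930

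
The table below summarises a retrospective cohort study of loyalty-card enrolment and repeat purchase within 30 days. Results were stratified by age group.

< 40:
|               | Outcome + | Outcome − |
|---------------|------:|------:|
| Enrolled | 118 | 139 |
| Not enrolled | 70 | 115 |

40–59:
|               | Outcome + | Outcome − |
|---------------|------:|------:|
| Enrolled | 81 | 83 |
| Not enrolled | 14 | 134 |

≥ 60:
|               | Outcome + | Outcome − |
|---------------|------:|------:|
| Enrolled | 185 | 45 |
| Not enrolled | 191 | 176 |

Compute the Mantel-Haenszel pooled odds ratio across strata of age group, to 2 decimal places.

OR_MH = Σ(aᵢdᵢ/nᵢ) / Σ(bᵢcᵢ/nᵢ), where nᵢ is the stratum total.
Stratum 1 (< 40): n = 442; a·d/n = 118·115/442 = 30.7014; b·c/n = 139·70/442 = 22.0136
Stratum 2 (40–59): n = 312; a·d/n = 81·134/312 = 34.7885; b·c/n = 83·14/312 = 3.7244
Stratum 3 (≥ 60): n = 597; a·d/n = 185·176/597 = 54.5394; b·c/n = 45·191/597 = 14.3970
OR_MH = (30.7014 + 34.7885 + 54.5394) / (22.0136 + 3.7244 + 14.3970) = 120.0292 / 40.1349 = 2.99064

2.99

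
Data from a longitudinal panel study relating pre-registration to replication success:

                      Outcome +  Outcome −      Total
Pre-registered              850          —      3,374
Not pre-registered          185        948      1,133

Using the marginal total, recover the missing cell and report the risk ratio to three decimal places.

1.543

The missing cell is in the exposed row: 3374 − 850 = 2524.
So a = 850, b = 2524, c = 185, d = 948.
RR = [a/(a+b)] / [c/(c+d)] = (850/3374) / (185/1133) = 0.25193/0.16328 = 1.54288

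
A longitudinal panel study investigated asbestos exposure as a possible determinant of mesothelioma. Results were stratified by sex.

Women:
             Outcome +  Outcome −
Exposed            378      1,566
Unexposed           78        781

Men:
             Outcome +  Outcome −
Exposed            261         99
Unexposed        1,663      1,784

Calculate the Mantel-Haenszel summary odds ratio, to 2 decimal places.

2.62

OR_MH = Σ(aᵢdᵢ/nᵢ) / Σ(bᵢcᵢ/nᵢ), where nᵢ is the stratum total.
Stratum 1 (Women): n = 2803; a·d/n = 378·781/2803 = 105.3222; b·c/n = 1566·78/2803 = 43.5776
Stratum 2 (Men): n = 3807; a·d/n = 261·1784/3807 = 122.3073; b·c/n = 99·1663/3807 = 43.2459
OR_MH = (105.3222 + 122.3073) / (43.5776 + 43.2459) = 227.6295 / 86.8235 = 2.62175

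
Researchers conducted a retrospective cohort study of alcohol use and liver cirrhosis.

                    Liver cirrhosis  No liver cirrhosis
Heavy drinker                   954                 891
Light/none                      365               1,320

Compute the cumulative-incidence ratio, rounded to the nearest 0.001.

Cells: a = 954, b = 891, c = 365, d = 1320.
Risk in exposed = 954/1845 = 0.51707; risk in unexposed = 365/1685 = 0.21662.
RR = 0.51707 / 0.21662 = 2.38704
The risk among the exposed is 2.39 times that among the unexposed.

2.387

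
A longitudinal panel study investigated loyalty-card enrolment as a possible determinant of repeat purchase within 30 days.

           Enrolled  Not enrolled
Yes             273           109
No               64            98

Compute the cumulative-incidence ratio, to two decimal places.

1.54

Reading the table with exposure as columns: a = 273 (Enrolled, case), b = 64 (Enrolled, non-case), c = 109 (Not enrolled, case), d = 98.
Risk in exposed = 273/337 = 0.81009; risk in unexposed = 109/207 = 0.52657.
RR = 0.81009 / 0.52657 = 1.53843
The risk among the exposed is 1.54 times that among the unexposed.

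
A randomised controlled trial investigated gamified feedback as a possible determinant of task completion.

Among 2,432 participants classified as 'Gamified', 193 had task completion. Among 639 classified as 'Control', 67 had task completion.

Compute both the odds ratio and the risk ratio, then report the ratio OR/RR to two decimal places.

0.97

From the description: a = 193, b = 2239, c = 67, d = 572.
OR = (193·572)/(2239·67) = 110396/150013 = 0.73591
Risk in exposed = 193/2432 = 0.07936; risk in unexposed = 67/639 = 0.10485; RR = 0.75687
OR/RR = 0.73591 / 0.75687 = 0.97231
The outcome is not rare, so the OR lies further from 1 than the RR.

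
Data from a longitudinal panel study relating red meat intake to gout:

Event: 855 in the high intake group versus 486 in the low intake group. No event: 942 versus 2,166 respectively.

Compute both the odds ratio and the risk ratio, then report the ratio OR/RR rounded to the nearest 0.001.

From the description: a = 855, b = 942, c = 486, d = 2166.
OR = (855·2166)/(942·486) = 1851930/457812 = 4.04518
Risk in exposed = 855/1797 = 0.47579; risk in unexposed = 486/2652 = 0.18326; RR = 2.59630
OR/RR = 4.04518 / 2.59630 = 1.55805
The outcome is not rare, so the OR lies further from 1 than the RR.

1.558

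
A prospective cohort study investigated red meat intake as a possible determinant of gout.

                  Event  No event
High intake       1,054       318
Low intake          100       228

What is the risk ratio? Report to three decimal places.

2.520

Cells: a = 1054, b = 318, c = 100, d = 228.
Risk in exposed = 1054/1372 = 0.76822; risk in unexposed = 100/328 = 0.30488.
RR = 0.76822 / 0.30488 = 2.51977
The risk among the exposed is 2.52 times that among the unexposed.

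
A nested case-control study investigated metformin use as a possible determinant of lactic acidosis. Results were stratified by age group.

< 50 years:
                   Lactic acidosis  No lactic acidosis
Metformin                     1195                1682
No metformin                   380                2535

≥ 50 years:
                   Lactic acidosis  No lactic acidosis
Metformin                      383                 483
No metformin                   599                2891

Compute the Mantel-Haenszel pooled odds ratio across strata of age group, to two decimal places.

OR_MH = Σ(aᵢdᵢ/nᵢ) / Σ(bᵢcᵢ/nᵢ), where nᵢ is the stratum total.
Stratum 1 (< 50 years): n = 5792; a·d/n = 1195·2535/5792 = 523.0188; b·c/n = 1682·380/5792 = 110.3522
Stratum 2 (≥ 50 years): n = 4356; a·d/n = 383·2891/4356 = 254.1903; b·c/n = 483·599/4356 = 66.4180
OR_MH = (523.0188 + 254.1903) / (110.3522 + 66.4180) = 777.2091 / 176.7703 = 4.39672

4.40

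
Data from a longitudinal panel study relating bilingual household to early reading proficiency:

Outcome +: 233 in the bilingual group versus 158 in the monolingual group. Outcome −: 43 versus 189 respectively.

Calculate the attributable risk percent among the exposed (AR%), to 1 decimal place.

From the description: a = 233, b = 43, c = 158, d = 189.
Risk in exposed = 233/276 = 0.84420; risk in unexposed = 158/347 = 0.45533.
RR = 0.84420/0.45533 = 1.85404
AR% = (RR − 1)/RR × 100 = (1.85404 − 1)/1.85404 × 100 = 46.0637%

46.1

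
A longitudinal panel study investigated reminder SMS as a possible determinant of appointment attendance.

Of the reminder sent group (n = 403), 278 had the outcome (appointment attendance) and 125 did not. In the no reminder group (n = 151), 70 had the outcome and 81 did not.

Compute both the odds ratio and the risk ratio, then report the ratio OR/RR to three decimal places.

1.729

From the description: a = 278, b = 125, c = 70, d = 81.
OR = (278·81)/(125·70) = 22518/8750 = 2.57349
Risk in exposed = 278/403 = 0.68983; risk in unexposed = 70/151 = 0.46358; RR = 1.48805
OR/RR = 2.57349 / 1.48805 = 1.72943
The outcome is not rare, so the OR lies further from 1 than the RR.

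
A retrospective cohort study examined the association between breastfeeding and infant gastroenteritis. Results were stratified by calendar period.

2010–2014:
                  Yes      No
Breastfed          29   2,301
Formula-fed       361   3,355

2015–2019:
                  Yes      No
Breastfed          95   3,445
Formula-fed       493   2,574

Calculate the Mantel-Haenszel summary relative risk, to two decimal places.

0.15

RR_MH = Σ(aᵢ·n₀ᵢ/nᵢ) / Σ(cᵢ·n₁ᵢ/nᵢ), with n₁ᵢ = aᵢ+bᵢ (exposed), n₀ᵢ = cᵢ+dᵢ (unexposed), nᵢ = n₁ᵢ+n₀ᵢ.
Stratum 1 (2010–2014): n₁ = 2330, n₀ = 3716, n = 6046; a·n₀/n = 29·3716/6046 = 17.8240; c·n₁/n = 361·2330/6046 = 139.1217
Stratum 2 (2015–2019): n₁ = 3540, n₀ = 3067, n = 6607; a·n₀/n = 95·3067/6607 = 44.0994; c·n₁/n = 493·3540/6607 = 264.1471
RR_MH = (17.8240 + 44.0994) / (139.1217 + 264.1471) = 61.9235 / 403.2689 = 0.15355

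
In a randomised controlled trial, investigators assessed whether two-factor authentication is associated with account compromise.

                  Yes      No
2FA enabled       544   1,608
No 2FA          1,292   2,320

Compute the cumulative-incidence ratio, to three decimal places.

0.707

Cells: a = 544, b = 1608, c = 1292, d = 2320.
Risk in exposed = 544/2152 = 0.25279; risk in unexposed = 1292/3612 = 0.35770.
RR = 0.25279 / 0.35770 = 0.70671
The risk is 29% lower among the exposed than among the unexposed.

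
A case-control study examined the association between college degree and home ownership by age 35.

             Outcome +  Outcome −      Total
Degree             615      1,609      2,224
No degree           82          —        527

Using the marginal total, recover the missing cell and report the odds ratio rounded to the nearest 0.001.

The missing cell is in the unexposed row: 527 − 82 = 445.
So a = 615, b = 1609, c = 82, d = 445.
OR = (a·d)/(b·c) = (615 × 445) / (1609 × 82) = 273675 / 131938 = 2.07427

2.074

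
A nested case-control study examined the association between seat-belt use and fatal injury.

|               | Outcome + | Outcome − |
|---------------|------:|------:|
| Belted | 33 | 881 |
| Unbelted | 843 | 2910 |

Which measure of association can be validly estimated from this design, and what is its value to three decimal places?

Cells: a = 33, b = 881, c = 843, d = 2910.
This is a nested case-control study: participants were sampled on outcome status, so risks in the source population cannot be estimated directly — relative risk is not valid here. The odds ratio is the appropriate measure.
OR = (a·d)/(b·c) = (33 × 2910) / (881 × 843) = 96030 / 742683 = 0.12930

0.129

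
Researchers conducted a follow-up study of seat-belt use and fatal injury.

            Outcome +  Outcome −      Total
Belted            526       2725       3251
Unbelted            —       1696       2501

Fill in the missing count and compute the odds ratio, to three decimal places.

The missing cell is in the unexposed row: 2501 − 1696 = 805.
So a = 526, b = 2725, c = 805, d = 1696.
OR = (a·d)/(b·c) = (526 × 1696) / (2725 × 805) = 892096 / 2193625 = 0.40668

0.407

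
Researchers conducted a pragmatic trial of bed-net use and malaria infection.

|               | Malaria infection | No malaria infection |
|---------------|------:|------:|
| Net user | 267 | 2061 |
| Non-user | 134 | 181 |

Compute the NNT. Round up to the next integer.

4

Risk in treated group = 267/2328 = 0.11469; risk in control = 134/315 = 0.42540.
Absolute risk reduction = 0.42540 − 0.11469 = 0.31071
NNT = 1 / ARR = 1 / 0.31071 = 3.218 → round up → 4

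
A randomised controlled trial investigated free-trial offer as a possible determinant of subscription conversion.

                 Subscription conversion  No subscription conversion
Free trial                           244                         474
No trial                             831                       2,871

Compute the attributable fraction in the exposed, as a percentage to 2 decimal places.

33.95

Cells: a = 244, b = 474, c = 831, d = 2871.
Risk in exposed = 244/718 = 0.33983; risk in unexposed = 831/3702 = 0.22447.
RR = 0.33983/0.22447 = 1.51391
AR% = (RR − 1)/RR × 100 = (1.51391 − 1)/1.51391 × 100 = 33.9460%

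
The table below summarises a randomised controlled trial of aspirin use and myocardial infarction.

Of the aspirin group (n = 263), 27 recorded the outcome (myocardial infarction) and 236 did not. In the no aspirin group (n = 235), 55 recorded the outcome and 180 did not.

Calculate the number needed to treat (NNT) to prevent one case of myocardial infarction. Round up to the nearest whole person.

8

Risk in treated group = 27/263 = 0.10266; risk in control = 55/235 = 0.23404.
Absolute risk reduction = 0.23404 − 0.10266 = 0.13138
NNT = 1 / ARR = 1 / 0.13138 = 7.611 → round up → 8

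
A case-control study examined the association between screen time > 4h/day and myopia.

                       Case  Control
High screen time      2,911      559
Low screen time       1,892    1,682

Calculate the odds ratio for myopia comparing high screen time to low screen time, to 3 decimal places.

4.630

Cells: a = 2911, b = 559, c = 1892, d = 1682.
OR = (a·d)/(b·c) = (2911 × 1682) / (559 × 1892) = 4896302 / 1057628 = 4.62951
The odds of myopia are about 4.63 times as high in the high screen time group.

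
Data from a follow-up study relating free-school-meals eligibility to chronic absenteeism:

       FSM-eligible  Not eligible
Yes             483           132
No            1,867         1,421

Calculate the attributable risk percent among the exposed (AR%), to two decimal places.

58.65

Reading the table with exposure as columns: a = 483 (FSM-eligible, case), b = 1867 (FSM-eligible, non-case), c = 132 (Not eligible, case), d = 1421.
Risk in exposed = 483/2350 = 0.20553; risk in unexposed = 132/1553 = 0.08500.
RR = 0.20553/0.08500 = 2.41811
AR% = (RR − 1)/RR × 100 = (2.41811 − 1)/2.41811 × 100 = 58.6455%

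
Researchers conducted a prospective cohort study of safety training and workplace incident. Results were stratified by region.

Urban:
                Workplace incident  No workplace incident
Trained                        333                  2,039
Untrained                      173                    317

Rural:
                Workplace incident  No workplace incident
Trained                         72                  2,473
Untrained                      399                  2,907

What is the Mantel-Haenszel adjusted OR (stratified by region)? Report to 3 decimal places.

0.249

OR_MH = Σ(aᵢdᵢ/nᵢ) / Σ(bᵢcᵢ/nᵢ), where nᵢ is the stratum total.
Stratum 1 (Urban): n = 2862; a·d/n = 333·317/2862 = 36.8836; b·c/n = 2039·173/2862 = 123.2519
Stratum 2 (Rural): n = 5851; a·d/n = 72·2907/5851 = 35.7723; b·c/n = 2473·399/5851 = 168.6425
OR_MH = (36.8836 + 35.7723) / (123.2519 + 168.6425) = 72.6560 / 291.8944 = 0.24891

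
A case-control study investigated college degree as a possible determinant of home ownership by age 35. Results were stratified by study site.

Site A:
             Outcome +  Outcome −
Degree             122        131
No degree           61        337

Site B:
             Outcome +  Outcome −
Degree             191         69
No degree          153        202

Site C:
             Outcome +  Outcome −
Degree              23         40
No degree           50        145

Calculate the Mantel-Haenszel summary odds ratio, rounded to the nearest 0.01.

3.73

OR_MH = Σ(aᵢdᵢ/nᵢ) / Σ(bᵢcᵢ/nᵢ), where nᵢ is the stratum total.
Stratum 1 (Site A): n = 651; a·d/n = 122·337/651 = 63.1551; b·c/n = 131·61/651 = 12.2750
Stratum 2 (Site B): n = 615; a·d/n = 191·202/615 = 62.7350; b·c/n = 69·153/615 = 17.1659
Stratum 3 (Site C): n = 258; a·d/n = 23·145/258 = 12.9264; b·c/n = 40·50/258 = 7.7519
OR_MH = (63.1551 + 62.7350 + 12.9264) / (12.2750 + 17.1659 + 7.7519) = 138.8165 / 37.1928 = 3.73235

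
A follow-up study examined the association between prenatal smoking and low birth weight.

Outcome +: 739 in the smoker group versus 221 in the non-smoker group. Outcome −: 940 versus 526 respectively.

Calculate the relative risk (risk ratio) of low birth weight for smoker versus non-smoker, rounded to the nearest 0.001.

1.488

From the description: a = 739, b = 940, c = 221, d = 526.
Risk in exposed = 739/1679 = 0.44014; risk in unexposed = 221/747 = 0.29585.
RR = 0.44014 / 0.29585 = 1.48772
The risk among the exposed is 1.49 times that among the unexposed.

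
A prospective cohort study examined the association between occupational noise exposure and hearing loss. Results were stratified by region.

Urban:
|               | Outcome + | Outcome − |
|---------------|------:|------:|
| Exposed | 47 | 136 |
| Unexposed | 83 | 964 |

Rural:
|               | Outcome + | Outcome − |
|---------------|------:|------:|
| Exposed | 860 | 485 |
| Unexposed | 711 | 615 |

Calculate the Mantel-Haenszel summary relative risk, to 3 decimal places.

RR_MH = Σ(aᵢ·n₀ᵢ/nᵢ) / Σ(cᵢ·n₁ᵢ/nᵢ), with n₁ᵢ = aᵢ+bᵢ (exposed), n₀ᵢ = cᵢ+dᵢ (unexposed), nᵢ = n₁ᵢ+n₀ᵢ.
Stratum 1 (Urban): n₁ = 183, n₀ = 1047, n = 1230; a·n₀/n = 47·1047/1230 = 40.0073; c·n₁/n = 83·183/1230 = 12.3488
Stratum 2 (Rural): n₁ = 1345, n₀ = 1326, n = 2671; a·n₀/n = 860·1326/2671 = 426.9412; c·n₁/n = 711·1345/2671 = 358.0288
RR_MH = (40.0073 + 426.9412) / (12.3488 + 358.0288) = 466.9485 / 370.3776 = 1.26074

1.261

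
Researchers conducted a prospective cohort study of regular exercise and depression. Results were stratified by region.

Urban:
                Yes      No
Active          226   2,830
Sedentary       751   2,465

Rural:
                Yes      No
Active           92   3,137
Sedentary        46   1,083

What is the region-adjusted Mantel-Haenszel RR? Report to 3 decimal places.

0.349

RR_MH = Σ(aᵢ·n₀ᵢ/nᵢ) / Σ(cᵢ·n₁ᵢ/nᵢ), with n₁ᵢ = aᵢ+bᵢ (exposed), n₀ᵢ = cᵢ+dᵢ (unexposed), nᵢ = n₁ᵢ+n₀ᵢ.
Stratum 1 (Urban): n₁ = 3056, n₀ = 3216, n = 6272; a·n₀/n = 226·3216/6272 = 115.8827; c·n₁/n = 751·3056/6272 = 365.9209
Stratum 2 (Rural): n₁ = 3229, n₀ = 1129, n = 4358; a·n₀/n = 92·1129/4358 = 23.8339; c·n₁/n = 46·3229/4358 = 34.0831
RR_MH = (115.8827 + 23.8339) / (365.9209 + 34.0831) = 139.7165 / 400.0040 = 0.34929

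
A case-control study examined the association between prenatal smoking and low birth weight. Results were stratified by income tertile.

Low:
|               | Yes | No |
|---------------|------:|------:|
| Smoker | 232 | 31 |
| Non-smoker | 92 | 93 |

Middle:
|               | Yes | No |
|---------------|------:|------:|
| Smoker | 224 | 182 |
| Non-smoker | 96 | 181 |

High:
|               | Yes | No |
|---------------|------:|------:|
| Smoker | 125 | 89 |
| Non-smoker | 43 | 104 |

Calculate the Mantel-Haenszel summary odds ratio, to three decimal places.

3.373

OR_MH = Σ(aᵢdᵢ/nᵢ) / Σ(bᵢcᵢ/nᵢ), where nᵢ is the stratum total.
Stratum 1 (Low): n = 448; a·d/n = 232·93/448 = 48.1607; b·c/n = 31·92/448 = 6.3661
Stratum 2 (Middle): n = 683; a·d/n = 224·181/683 = 59.3616; b·c/n = 182·96/683 = 25.5813
Stratum 3 (High): n = 361; a·d/n = 125·104/361 = 36.0111; b·c/n = 89·43/361 = 10.6011
OR_MH = (48.1607 + 59.3616 + 36.0111) / (6.3661 + 25.5813 + 10.6011) = 143.5334 / 42.5484 = 3.37341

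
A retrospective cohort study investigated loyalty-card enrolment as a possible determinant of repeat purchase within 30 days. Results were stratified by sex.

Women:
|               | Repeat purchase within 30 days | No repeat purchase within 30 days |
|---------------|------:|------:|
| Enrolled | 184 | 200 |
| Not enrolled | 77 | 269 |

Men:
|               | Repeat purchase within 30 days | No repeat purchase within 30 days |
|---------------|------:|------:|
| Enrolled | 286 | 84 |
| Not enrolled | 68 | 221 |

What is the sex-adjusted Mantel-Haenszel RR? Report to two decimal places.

2.70

RR_MH = Σ(aᵢ·n₀ᵢ/nᵢ) / Σ(cᵢ·n₁ᵢ/nᵢ), with n₁ᵢ = aᵢ+bᵢ (exposed), n₀ᵢ = cᵢ+dᵢ (unexposed), nᵢ = n₁ᵢ+n₀ᵢ.
Stratum 1 (Women): n₁ = 384, n₀ = 346, n = 730; a·n₀/n = 184·346/730 = 87.2110; c·n₁/n = 77·384/730 = 40.5041
Stratum 2 (Men): n₁ = 370, n₀ = 289, n = 659; a·n₀/n = 286·289/659 = 125.4234; c·n₁/n = 68·370/659 = 38.1791
RR_MH = (87.2110 + 125.4234) / (40.5041 + 38.1791) = 212.6343 / 78.6832 = 2.70241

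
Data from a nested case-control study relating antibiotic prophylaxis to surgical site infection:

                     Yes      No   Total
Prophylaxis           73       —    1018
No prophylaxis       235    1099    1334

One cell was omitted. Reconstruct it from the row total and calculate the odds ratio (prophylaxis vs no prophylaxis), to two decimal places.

0.36

The missing cell is in the exposed row: 1018 − 73 = 945.
So a = 73, b = 945, c = 235, d = 1099.
OR = (a·d)/(b·c) = (73 × 1099) / (945 × 235) = 80227 / 222075 = 0.36126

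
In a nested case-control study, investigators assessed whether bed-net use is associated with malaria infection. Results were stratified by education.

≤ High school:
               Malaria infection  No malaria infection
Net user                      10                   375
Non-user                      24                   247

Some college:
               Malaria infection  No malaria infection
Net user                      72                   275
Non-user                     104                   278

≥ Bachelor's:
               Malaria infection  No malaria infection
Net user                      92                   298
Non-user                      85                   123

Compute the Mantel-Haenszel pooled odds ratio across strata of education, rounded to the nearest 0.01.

0.53

OR_MH = Σ(aᵢdᵢ/nᵢ) / Σ(bᵢcᵢ/nᵢ), where nᵢ is the stratum total.
Stratum 1 (≤ High school): n = 656; a·d/n = 10·247/656 = 3.7652; b·c/n = 375·24/656 = 13.7195
Stratum 2 (Some college): n = 729; a·d/n = 72·278/729 = 27.4568; b·c/n = 275·104/729 = 39.2318
Stratum 3 (≥ Bachelor's): n = 598; a·d/n = 92·123/598 = 18.9231; b·c/n = 298·85/598 = 42.3579
OR_MH = (3.7652 + 27.4568 + 18.9231) / (13.7195 + 39.2318 + 42.3579) = 50.1451 / 95.3092 = 0.52613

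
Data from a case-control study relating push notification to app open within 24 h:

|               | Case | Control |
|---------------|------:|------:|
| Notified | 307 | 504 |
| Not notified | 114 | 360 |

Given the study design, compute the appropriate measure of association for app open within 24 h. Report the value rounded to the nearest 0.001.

1.924

Cells: a = 307, b = 504, c = 114, d = 360.
This is a case-control study: participants were sampled on outcome status, so risks in the source population cannot be estimated directly — relative risk is not valid here. The odds ratio is the appropriate measure.
OR = (a·d)/(b·c) = (307 × 360) / (504 × 114) = 110520 / 57456 = 1.92356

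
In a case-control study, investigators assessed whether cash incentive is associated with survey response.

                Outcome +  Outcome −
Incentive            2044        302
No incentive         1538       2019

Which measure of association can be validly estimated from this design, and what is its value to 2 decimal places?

8.88

Cells: a = 2044, b = 302, c = 1538, d = 2019.
This is a case-control study: participants were sampled on outcome status, so risks in the source population cannot be estimated directly — relative risk is not valid here. The odds ratio is the appropriate measure.
OR = (a·d)/(b·c) = (2044 × 2019) / (302 × 1538) = 4126836 / 464476 = 8.88493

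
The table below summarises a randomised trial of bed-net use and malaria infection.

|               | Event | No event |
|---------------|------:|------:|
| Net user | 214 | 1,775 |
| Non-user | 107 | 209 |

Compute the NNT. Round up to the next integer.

5

Risk in treated group = 214/1989 = 0.10759; risk in control = 107/316 = 0.33861.
Absolute risk reduction = 0.33861 − 0.10759 = 0.23102
NNT = 1 / ARR = 1 / 0.23102 = 4.329 → round up → 5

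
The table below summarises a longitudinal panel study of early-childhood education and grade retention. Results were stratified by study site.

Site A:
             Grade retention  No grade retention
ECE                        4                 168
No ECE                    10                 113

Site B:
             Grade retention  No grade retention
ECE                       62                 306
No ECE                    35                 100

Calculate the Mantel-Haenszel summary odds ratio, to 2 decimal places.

OR_MH = Σ(aᵢdᵢ/nᵢ) / Σ(bᵢcᵢ/nᵢ), where nᵢ is the stratum total.
Stratum 1 (Site A): n = 295; a·d/n = 4·113/295 = 1.5322; b·c/n = 168·10/295 = 5.6949
Stratum 2 (Site B): n = 503; a·d/n = 62·100/503 = 12.3260; b·c/n = 306·35/503 = 21.2922
OR_MH = (1.5322 + 12.3260) / (5.6949 + 21.2922) = 13.8582 / 26.9872 = 0.51351

0.51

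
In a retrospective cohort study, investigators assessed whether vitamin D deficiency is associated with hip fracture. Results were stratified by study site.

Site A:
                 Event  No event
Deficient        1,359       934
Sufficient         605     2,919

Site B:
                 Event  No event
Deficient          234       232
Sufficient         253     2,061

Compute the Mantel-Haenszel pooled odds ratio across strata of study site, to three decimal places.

OR_MH = Σ(aᵢdᵢ/nᵢ) / Σ(bᵢcᵢ/nᵢ), where nᵢ is the stratum total.
Stratum 1 (Site A): n = 5817; a·d/n = 1359·2919/5817 = 681.9531; b·c/n = 934·605/5817 = 97.1411
Stratum 2 (Site B): n = 2780; a·d/n = 234·2061/2780 = 173.4799; b·c/n = 232·253/2780 = 21.1137
OR_MH = (681.9531 + 173.4799) / (97.1411 + 21.1137) = 855.4329 / 118.2548 = 7.23381

7.234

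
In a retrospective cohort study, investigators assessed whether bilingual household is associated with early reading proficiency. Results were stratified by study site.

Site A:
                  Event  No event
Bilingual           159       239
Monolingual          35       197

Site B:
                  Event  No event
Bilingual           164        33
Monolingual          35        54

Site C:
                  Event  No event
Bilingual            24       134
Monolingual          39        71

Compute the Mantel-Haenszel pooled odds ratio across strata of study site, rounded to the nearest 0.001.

2.364

OR_MH = Σ(aᵢdᵢ/nᵢ) / Σ(bᵢcᵢ/nᵢ), where nᵢ is the stratum total.
Stratum 1 (Site A): n = 630; a·d/n = 159·197/630 = 49.7190; b·c/n = 239·35/630 = 13.2778
Stratum 2 (Site B): n = 286; a·d/n = 164·54/286 = 30.9650; b·c/n = 33·35/286 = 4.0385
Stratum 3 (Site C): n = 268; a·d/n = 24·71/268 = 6.3582; b·c/n = 134·39/268 = 19.5000
OR_MH = (49.7190 + 30.9650 + 6.3582) / (13.2778 + 4.0385 + 19.5000) = 87.0423 / 36.8162 = 2.36424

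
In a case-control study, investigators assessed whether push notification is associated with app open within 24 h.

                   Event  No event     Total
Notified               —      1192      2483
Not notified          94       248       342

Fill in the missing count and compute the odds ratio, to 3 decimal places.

The missing cell is in the exposed row: 2483 − 1192 = 1291.
So a = 1291, b = 1192, c = 94, d = 248.
OR = (a·d)/(b·c) = (1291 × 248) / (1192 × 94) = 320168 / 112048 = 2.85742

2.857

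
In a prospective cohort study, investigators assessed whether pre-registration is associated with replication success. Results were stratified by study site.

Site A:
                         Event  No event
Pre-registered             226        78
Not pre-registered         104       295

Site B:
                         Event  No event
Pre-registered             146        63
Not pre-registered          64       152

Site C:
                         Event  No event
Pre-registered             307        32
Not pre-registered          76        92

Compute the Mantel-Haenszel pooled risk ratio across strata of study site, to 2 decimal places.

2.39

RR_MH = Σ(aᵢ·n₀ᵢ/nᵢ) / Σ(cᵢ·n₁ᵢ/nᵢ), with n₁ᵢ = aᵢ+bᵢ (exposed), n₀ᵢ = cᵢ+dᵢ (unexposed), nᵢ = n₁ᵢ+n₀ᵢ.
Stratum 1 (Site A): n₁ = 304, n₀ = 399, n = 703; a·n₀/n = 226·399/703 = 128.2703; c·n₁/n = 104·304/703 = 44.9730
Stratum 2 (Site B): n₁ = 209, n₀ = 216, n = 425; a·n₀/n = 146·216/425 = 74.2024; c·n₁/n = 64·209/425 = 31.4729
Stratum 3 (Site C): n₁ = 339, n₀ = 168, n = 507; a·n₀/n = 307·168/507 = 101.7278; c·n₁/n = 76·339/507 = 50.8166
RR_MH = (128.2703 + 74.2024 + 101.7278) / (44.9730 + 31.4729 + 50.8166) = 304.2004 / 127.2625 = 2.39034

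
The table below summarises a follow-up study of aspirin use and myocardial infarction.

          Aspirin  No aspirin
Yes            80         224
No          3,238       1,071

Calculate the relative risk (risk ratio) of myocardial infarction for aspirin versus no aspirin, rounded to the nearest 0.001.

Reading the table with exposure as columns: a = 80 (Aspirin, case), b = 3238 (Aspirin, non-case), c = 224 (No aspirin, case), d = 1071.
Risk in exposed = 80/3318 = 0.02411; risk in unexposed = 224/1295 = 0.17297.
RR = 0.02411 / 0.17297 = 0.13939
The risk is 86% lower among the exposed than among the unexposed.

0.139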